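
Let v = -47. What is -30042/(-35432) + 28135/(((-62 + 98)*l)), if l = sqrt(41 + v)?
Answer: 15021/17716 - 28135*I*sqrt(6)/216 ≈ 0.84788 - 319.06*I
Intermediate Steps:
l = I*sqrt(6) (l = sqrt(41 - 47) = sqrt(-6) = I*sqrt(6) ≈ 2.4495*I)
-30042/(-35432) + 28135/(((-62 + 98)*l)) = -30042/(-35432) + 28135/(((-62 + 98)*(I*sqrt(6)))) = -30042*(-1/35432) + 28135/((36*(I*sqrt(6)))) = 15021/17716 + 28135/((36*I*sqrt(6))) = 15021/17716 + 28135*(-I*sqrt(6)/216) = 15021/17716 - 28135*I*sqrt(6)/216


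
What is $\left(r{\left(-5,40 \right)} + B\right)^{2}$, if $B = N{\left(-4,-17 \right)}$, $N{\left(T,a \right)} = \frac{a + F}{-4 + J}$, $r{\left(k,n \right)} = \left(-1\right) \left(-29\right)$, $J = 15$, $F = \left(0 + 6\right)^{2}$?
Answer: $\frac{114244}{121} \approx 944.17$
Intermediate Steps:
$F = 36$ ($F = 6^{2} = 36$)
$r{\left(k,n \right)} = 29$
$N{\left(T,a \right)} = \frac{36}{11} + \frac{a}{11}$ ($N{\left(T,a \right)} = \frac{a + 36}{-4 + 15} = \frac{36 + a}{11} = \left(36 + a\right) \frac{1}{11} = \frac{36}{11} + \frac{a}{11}$)
$B = \frac{19}{11}$ ($B = \frac{36}{11} + \frac{1}{11} \left(-17\right) = \frac{36}{11} - \frac{17}{11} = \frac{19}{11} \approx 1.7273$)
$\left(r{\left(-5,40 \right)} + B\right)^{2} = \left(29 + \frac{19}{11}\right)^{2} = \left(\frac{338}{11}\right)^{2} = \frac{114244}{121}$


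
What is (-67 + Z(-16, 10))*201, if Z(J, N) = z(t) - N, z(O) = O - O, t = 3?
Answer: -15477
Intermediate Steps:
z(O) = 0
Z(J, N) = -N (Z(J, N) = 0 - N = -N)
(-67 + Z(-16, 10))*201 = (-67 - 1*10)*201 = (-67 - 10)*201 = -77*201 = -15477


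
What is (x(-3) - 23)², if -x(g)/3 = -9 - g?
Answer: 25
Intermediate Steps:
x(g) = 27 + 3*g (x(g) = -3*(-9 - g) = 27 + 3*g)
(x(-3) - 23)² = ((27 + 3*(-3)) - 23)² = ((27 - 9) - 23)² = (18 - 23)² = (-5)² = 25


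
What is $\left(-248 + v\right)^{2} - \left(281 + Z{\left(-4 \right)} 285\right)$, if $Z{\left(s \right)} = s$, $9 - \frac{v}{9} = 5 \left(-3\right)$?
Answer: $1883$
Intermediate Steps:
$v = 216$ ($v = 81 - 9 \cdot 5 \left(-3\right) = 81 - -135 = 81 + 135 = 216$)
$\left(-248 + v\right)^{2} - \left(281 + Z{\left(-4 \right)} 285\right) = \left(-248 + 216\right)^{2} - \left(281 - 1140\right) = \left(-32\right)^{2} - \left(281 - 1140\right) = 1024 - -859 = 1024 + 859 = 1883$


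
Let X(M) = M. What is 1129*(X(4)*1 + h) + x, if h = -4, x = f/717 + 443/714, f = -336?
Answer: 25909/170646 ≈ 0.15183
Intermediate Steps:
x = 25909/170646 (x = -336/717 + 443/714 = -336*1/717 + 443*(1/714) = -112/239 + 443/714 = 25909/170646 ≈ 0.15183)
1129*(X(4)*1 + h) + x = 1129*(4*1 - 4) + 25909/170646 = 1129*(4 - 4) + 25909/170646 = 1129*0 + 25909/170646 = 0 + 25909/170646 = 25909/170646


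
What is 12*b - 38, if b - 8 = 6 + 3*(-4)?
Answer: -14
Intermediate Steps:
b = 2 (b = 8 + (6 + 3*(-4)) = 8 + (6 - 12) = 8 - 6 = 2)
12*b - 38 = 12*2 - 38 = 24 - 38 = -14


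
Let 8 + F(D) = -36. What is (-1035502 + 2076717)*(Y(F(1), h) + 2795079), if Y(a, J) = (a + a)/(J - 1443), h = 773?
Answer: 194988647288687/67 ≈ 2.9103e+12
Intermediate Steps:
F(D) = -44 (F(D) = -8 - 36 = -44)
Y(a, J) = 2*a/(-1443 + J) (Y(a, J) = (2*a)/(-1443 + J) = 2*a/(-1443 + J))
(-1035502 + 2076717)*(Y(F(1), h) + 2795079) = (-1035502 + 2076717)*(2*(-44)/(-1443 + 773) + 2795079) = 1041215*(2*(-44)/(-670) + 2795079) = 1041215*(2*(-44)*(-1/670) + 2795079) = 1041215*(44/335 + 2795079) = 1041215*(936351509/335) = 194988647288687/67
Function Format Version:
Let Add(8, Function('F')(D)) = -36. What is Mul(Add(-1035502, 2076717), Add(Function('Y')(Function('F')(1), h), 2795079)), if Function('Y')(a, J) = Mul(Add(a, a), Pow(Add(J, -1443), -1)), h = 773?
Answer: Rational(194988647288687, 67) ≈ 2.9103e+12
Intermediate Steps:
Function('F')(D) = -44 (Function('F')(D) = Add(-8, -36) = -44)
Function('Y')(a, J) = Mul(2, a, Pow(Add(-1443, J), -1)) (Function('Y')(a, J) = Mul(Mul(2, a), Pow(Add(-1443, J), -1)) = Mul(2, a, Pow(Add(-1443, J), -1)))
Mul(Add(-1035502, 2076717), Add(Function('Y')(Function('F')(1), h), 2795079)) = Mul(Add(-1035502, 2076717), Add(Mul(2, -44, Pow(Add(-1443, 773), -1)), 2795079)) = Mul(1041215, Add(Mul(2, -44, Pow(-670, -1)), 2795079)) = Mul(1041215, Add(Mul(2, -44, Rational(-1, 670)), 2795079)) = Mul(1041215, Add(Rational(44, 335), 2795079)) = Mul(1041215, Rational(936351509, 335)) = Rational(194988647288687, 67)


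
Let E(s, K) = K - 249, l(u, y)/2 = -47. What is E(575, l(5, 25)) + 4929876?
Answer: 4929533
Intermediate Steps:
l(u, y) = -94 (l(u, y) = 2*(-47) = -94)
E(s, K) = -249 + K
E(575, l(5, 25)) + 4929876 = (-249 - 94) + 4929876 = -343 + 4929876 = 4929533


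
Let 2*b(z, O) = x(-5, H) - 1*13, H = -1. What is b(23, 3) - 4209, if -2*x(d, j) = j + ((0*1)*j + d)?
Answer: -4214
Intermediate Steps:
x(d, j) = -d/2 - j/2 (x(d, j) = -(j + ((0*1)*j + d))/2 = -(j + (0*j + d))/2 = -(j + (0 + d))/2 = -(j + d)/2 = -(d + j)/2 = -d/2 - j/2)
b(z, O) = -5 (b(z, O) = ((-½*(-5) - ½*(-1)) - 1*13)/2 = ((5/2 + ½) - 13)/2 = (3 - 13)/2 = (½)*(-10) = -5)
b(23, 3) - 4209 = -5 - 4209 = -4214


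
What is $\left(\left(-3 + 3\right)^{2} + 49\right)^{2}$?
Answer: $2401$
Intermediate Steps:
$\left(\left(-3 + 3\right)^{2} + 49\right)^{2} = \left(0^{2} + 49\right)^{2} = \left(0 + 49\right)^{2} = 49^{2} = 2401$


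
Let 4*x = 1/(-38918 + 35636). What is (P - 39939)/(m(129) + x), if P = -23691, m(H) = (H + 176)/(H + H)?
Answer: -35919389520/667297 ≈ -53828.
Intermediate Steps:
m(H) = (176 + H)/(2*H) (m(H) = (176 + H)/((2*H)) = (176 + H)*(1/(2*H)) = (176 + H)/(2*H))
x = -1/13128 (x = 1/(4*(-38918 + 35636)) = (1/4)/(-3282) = (1/4)*(-1/3282) = -1/13128 ≈ -7.6173e-5)
(P - 39939)/(m(129) + x) = (-23691 - 39939)/((1/2)*(176 + 129)/129 - 1/13128) = -63630/((1/2)*(1/129)*305 - 1/13128) = -63630/(305/258 - 1/13128) = -63630/667297/564504 = -63630*564504/667297 = -35919389520/667297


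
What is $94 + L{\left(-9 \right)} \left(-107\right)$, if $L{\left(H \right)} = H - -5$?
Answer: $522$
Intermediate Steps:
$L{\left(H \right)} = 5 + H$ ($L{\left(H \right)} = H + 5 = 5 + H$)
$94 + L{\left(-9 \right)} \left(-107\right) = 94 + \left(5 - 9\right) \left(-107\right) = 94 - -428 = 94 + 428 = 522$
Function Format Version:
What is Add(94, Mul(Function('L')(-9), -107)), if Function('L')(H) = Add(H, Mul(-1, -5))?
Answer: 522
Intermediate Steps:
Function('L')(H) = Add(5, H) (Function('L')(H) = Add(H, 5) = Add(5, H))
Add(94, Mul(Function('L')(-9), -107)) = Add(94, Mul(Add(5, -9), -107)) = Add(94, Mul(-4, -107)) = Add(94, 428) = 522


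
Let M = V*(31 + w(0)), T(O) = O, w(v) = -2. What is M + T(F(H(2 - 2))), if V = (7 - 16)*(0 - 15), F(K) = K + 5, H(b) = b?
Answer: 3920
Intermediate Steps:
F(K) = 5 + K
V = 135 (V = -9*(-15) = 135)
M = 3915 (M = 135*(31 - 2) = 135*29 = 3915)
M + T(F(H(2 - 2))) = 3915 + (5 + (2 - 2)) = 3915 + (5 + 0) = 3915 + 5 = 3920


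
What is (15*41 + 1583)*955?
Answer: 2099090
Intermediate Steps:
(15*41 + 1583)*955 = (615 + 1583)*955 = 2198*955 = 2099090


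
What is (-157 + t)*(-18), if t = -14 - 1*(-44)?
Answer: 2286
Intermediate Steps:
t = 30 (t = -14 + 44 = 30)
(-157 + t)*(-18) = (-157 + 30)*(-18) = -127*(-18) = 2286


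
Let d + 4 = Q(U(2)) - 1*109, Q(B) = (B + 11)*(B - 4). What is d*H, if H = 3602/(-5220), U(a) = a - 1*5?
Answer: 304369/2610 ≈ 116.62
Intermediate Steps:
U(a) = -5 + a (U(a) = a - 5 = -5 + a)
Q(B) = (-4 + B)*(11 + B) (Q(B) = (11 + B)*(-4 + B) = (-4 + B)*(11 + B))
H = -1801/2610 (H = 3602*(-1/5220) = -1801/2610 ≈ -0.69004)
d = -169 (d = -4 + ((-44 + (-5 + 2)² + 7*(-5 + 2)) - 1*109) = -4 + ((-44 + (-3)² + 7*(-3)) - 109) = -4 + ((-44 + 9 - 21) - 109) = -4 + (-56 - 109) = -4 - 165 = -169)
d*H = -169*(-1801/2610) = 304369/2610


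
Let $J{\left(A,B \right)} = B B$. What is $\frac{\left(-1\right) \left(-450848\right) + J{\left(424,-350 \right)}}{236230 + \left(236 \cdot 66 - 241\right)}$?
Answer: $\frac{191116}{83855} \approx 2.2791$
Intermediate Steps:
$J{\left(A,B \right)} = B^{2}$
$\frac{\left(-1\right) \left(-450848\right) + J{\left(424,-350 \right)}}{236230 + \left(236 \cdot 66 - 241\right)} = \frac{\left(-1\right) \left(-450848\right) + \left(-350\right)^{2}}{236230 + \left(236 \cdot 66 - 241\right)} = \frac{450848 + 122500}{236230 + \left(15576 - 241\right)} = \frac{573348}{236230 + 15335} = \frac{573348}{251565} = 573348 \cdot \frac{1}{251565} = \frac{191116}{83855}$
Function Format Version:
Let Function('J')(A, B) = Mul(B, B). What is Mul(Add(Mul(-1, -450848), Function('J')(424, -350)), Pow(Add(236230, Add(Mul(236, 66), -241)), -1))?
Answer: Rational(191116, 83855) ≈ 2.2791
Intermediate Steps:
Function('J')(A, B) = Pow(B, 2)
Mul(Add(Mul(-1, -450848), Function('J')(424, -350)), Pow(Add(236230, Add(Mul(236, 66), -241)), -1)) = Mul(Add(Mul(-1, -450848), Pow(-350, 2)), Pow(Add(236230, Add(Mul(236, 66), -241)), -1)) = Mul(Add(450848, 122500), Pow(Add(236230, Add(15576, -241)), -1)) = Mul(573348, Pow(Add(236230, 15335), -1)) = Mul(573348, Pow(251565, -1)) = Mul(573348, Rational(1, 251565)) = Rational(191116, 83855)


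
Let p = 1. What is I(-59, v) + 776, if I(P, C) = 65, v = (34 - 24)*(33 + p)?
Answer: 841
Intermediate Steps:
v = 340 (v = (34 - 24)*(33 + 1) = 10*34 = 340)
I(-59, v) + 776 = 65 + 776 = 841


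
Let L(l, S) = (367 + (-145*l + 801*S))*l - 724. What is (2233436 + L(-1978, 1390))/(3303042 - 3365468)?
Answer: 1384044407/31213 ≈ 44342.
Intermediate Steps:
L(l, S) = -724 + l*(367 - 145*l + 801*S) (L(l, S) = (367 - 145*l + 801*S)*l - 724 = l*(367 - 145*l + 801*S) - 724 = -724 + l*(367 - 145*l + 801*S))
(2233436 + L(-1978, 1390))/(3303042 - 3365468) = (2233436 + (-724 - 145*(-1978)² + 367*(-1978) + 801*1390*(-1978)))/(3303042 - 3365468) = (2233436 + (-724 - 145*3912484 - 725926 - 2202285420))/(-62426) = (2233436 + (-724 - 567310180 - 725926 - 2202285420))*(-1/62426) = (2233436 - 2770322250)*(-1/62426) = -2768088814*(-1/62426) = 1384044407/31213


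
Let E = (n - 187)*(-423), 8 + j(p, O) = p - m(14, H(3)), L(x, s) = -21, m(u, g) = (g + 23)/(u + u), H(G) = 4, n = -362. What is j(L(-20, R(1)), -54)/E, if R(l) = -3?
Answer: -839/6502356 ≈ -0.00012903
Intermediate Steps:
m(u, g) = (23 + g)/(2*u) (m(u, g) = (23 + g)/((2*u)) = (23 + g)*(1/(2*u)) = (23 + g)/(2*u))
j(p, O) = -251/28 + p (j(p, O) = -8 + (p - (23 + 4)/(2*14)) = -8 + (p - 27/(2*14)) = -8 + (p - 1*27/28) = -8 + (p - 27/28) = -8 + (-27/28 + p) = -251/28 + p)
E = 232227 (E = (-362 - 187)*(-423) = -549*(-423) = 232227)
j(L(-20, R(1)), -54)/E = (-251/28 - 21)/232227 = -839/28*1/232227 = -839/6502356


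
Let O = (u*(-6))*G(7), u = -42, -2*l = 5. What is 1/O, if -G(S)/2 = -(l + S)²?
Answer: 1/10206 ≈ 9.7982e-5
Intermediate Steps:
l = -5/2 (l = -½*5 = -5/2 ≈ -2.5000)
G(S) = 2*(-5/2 + S)² (G(S) = -(-2)*(-5/2 + S)² = 2*(-5/2 + S)²)
O = 10206 (O = (-42*(-6))*((-5 + 2*7)²/2) = 252*((-5 + 14)²/2) = 252*((½)*9²) = 252*((½)*81) = 252*(81/2) = 10206)
1/O = 1/10206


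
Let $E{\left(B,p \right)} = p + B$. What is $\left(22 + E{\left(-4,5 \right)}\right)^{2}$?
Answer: $529$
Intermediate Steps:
$E{\left(B,p \right)} = B + p$
$\left(22 + E{\left(-4,5 \right)}\right)^{2} = \left(22 + \left(-4 + 5\right)\right)^{2} = \left(22 + 1\right)^{2} = 23^{2} = 529$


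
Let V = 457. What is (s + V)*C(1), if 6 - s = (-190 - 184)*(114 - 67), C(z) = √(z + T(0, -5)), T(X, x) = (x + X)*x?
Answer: 18041*√26 ≈ 91991.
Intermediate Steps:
T(X, x) = x*(X + x) (T(X, x) = (X + x)*x = x*(X + x))
C(z) = √(25 + z) (C(z) = √(z - 5*(0 - 5)) = √(z - 5*(-5)) = √(z + 25) = √(25 + z))
s = 17584 (s = 6 - (-190 - 184)*(114 - 67) = 6 - (-374)*47 = 6 - 1*(-17578) = 6 + 17578 = 17584)
(s + V)*C(1) = (17584 + 457)*√(25 + 1) = 18041*√26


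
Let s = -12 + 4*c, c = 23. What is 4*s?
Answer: 320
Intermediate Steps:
s = 80 (s = -12 + 4*23 = -12 + 92 = 80)
4*s = 4*80 = 320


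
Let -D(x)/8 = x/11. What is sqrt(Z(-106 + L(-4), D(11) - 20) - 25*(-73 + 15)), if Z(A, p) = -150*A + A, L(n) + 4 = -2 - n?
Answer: 7*sqrt(358) ≈ 132.45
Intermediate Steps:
D(x) = -8*x/11
L(n) = -6 - n (L(n) = -4 + (-2 - n) = -6 - n)
Z(A, p) = -149*A
sqrt(Z(-106 + L(-4), D(11) - 20) - 25*(-73 + 15)) = sqrt(-149*(-106 + (-6 - 1*(-4))) - 25*(-73 + 15)) = sqrt(-149*(-106 + (-6 + 4)) - 25*(-58)) = sqrt(-149*(-106 - 2) + 1450) = sqrt(-149*(-108) + 1450) = sqrt(16092 + 1450) = sqrt(17542) = 7*sqrt(358)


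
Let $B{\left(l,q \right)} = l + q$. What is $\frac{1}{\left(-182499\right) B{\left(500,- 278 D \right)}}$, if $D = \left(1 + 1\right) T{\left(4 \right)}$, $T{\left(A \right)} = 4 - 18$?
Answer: $- \frac{1}{1511821716} \approx -6.6145 \cdot 10^{-10}$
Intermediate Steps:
$T{\left(A \right)} = -14$ ($T{\left(A \right)} = 4 - 18 = -14$)
$D = -28$ ($D = \left(1 + 1\right) \left(-14\right) = 2 \left(-14\right) = -28$)
$\frac{1}{\left(-182499\right) B{\left(500,- 278 D \right)}} = \frac{1}{\left(-182499\right) \left(500 - -7784\right)} = - \frac{1}{182499 \left(500 + 7784\right)} = - \frac{1}{182499 \cdot 8284} = \left(- \frac{1}{182499}\right) \frac{1}{8284} = - \frac{1}{1511821716}$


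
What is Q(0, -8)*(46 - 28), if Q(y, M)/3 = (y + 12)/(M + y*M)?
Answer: -81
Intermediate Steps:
Q(y, M) = 3*(12 + y)/(M + M*y) (Q(y, M) = 3*((y + 12)/(M + y*M)) = 3*((12 + y)/(M + M*y)) = 3*(12 + y)/(M + M*y))
Q(0, -8)*(46 - 28) = (3*(12 + 0)/(-8*(1 + 0)))*(46 - 28) = (3*(-⅛)*12/1)*18 = (3*(-⅛)*1*12)*18 = -9/2*18 = -81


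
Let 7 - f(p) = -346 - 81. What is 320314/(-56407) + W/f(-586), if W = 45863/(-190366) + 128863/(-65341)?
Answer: -1730735184851651843/304507429544546228 ≈ -5.6837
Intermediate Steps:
f(p) = 434 (f(p) = 7 - (-346 - 81) = 7 - 1*(-427) = 7 + 427 = 434)
W = -27527868141/12438704806 (W = 45863*(-1/190366) + 128863*(-1/65341) = -45863/190366 - 128863/65341 = -27527868141/12438704806 ≈ -2.2131)
320314/(-56407) + W/f(-586) = 320314/(-56407) - 27527868141/12438704806/434 = 320314*(-1/56407) - 27527868141/12438704806*1/434 = -320314/56407 - 27527868141/5398397885804 = -1730735184851651843/304507429544546228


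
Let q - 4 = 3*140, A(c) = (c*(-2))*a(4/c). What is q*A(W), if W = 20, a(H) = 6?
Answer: -101760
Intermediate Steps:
A(c) = -12*c (A(c) = (c*(-2))*6 = -2*c*6 = -12*c)
q = 424 (q = 4 + 3*140 = 4 + 420 = 424)
q*A(W) = 424*(-12*20) = 424*(-240) = -101760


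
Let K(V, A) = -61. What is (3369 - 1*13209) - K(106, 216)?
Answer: -9779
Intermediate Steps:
(3369 - 1*13209) - K(106, 216) = (3369 - 1*13209) - 1*(-61) = (3369 - 13209) + 61 = -9840 + 61 = -9779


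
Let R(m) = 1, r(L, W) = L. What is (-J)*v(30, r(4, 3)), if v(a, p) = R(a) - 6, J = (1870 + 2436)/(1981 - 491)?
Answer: 2153/149 ≈ 14.450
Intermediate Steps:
J = 2153/745 (J = 4306/1490 = 4306*(1/1490) = 2153/745 ≈ 2.8899)
v(a, p) = -5 (v(a, p) = 1 - 6 = -5)
(-J)*v(30, r(4, 3)) = -1*2153/745*(-5) = -2153/745*(-5) = 2153/149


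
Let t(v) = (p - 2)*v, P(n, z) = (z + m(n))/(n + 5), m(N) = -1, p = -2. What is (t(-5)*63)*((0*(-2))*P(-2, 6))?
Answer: 0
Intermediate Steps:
P(n, z) = (-1 + z)/(5 + n) (P(n, z) = (z - 1)/(n + 5) = (-1 + z)/(5 + n))
t(v) = -4*v (t(v) = (-2 - 2)*v = -4*v)
(t(-5)*63)*((0*(-2))*P(-2, 6)) = (-4*(-5)*63)*((0*(-2))*((-1 + 6)/(5 - 2))) = (20*63)*(0*(5/3)) = 1260*(0*((1/3)*5)) = 1260*(0*(5/3)) = 1260*0 = 0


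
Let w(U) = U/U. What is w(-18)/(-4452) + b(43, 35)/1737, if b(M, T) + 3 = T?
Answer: 46909/2577708 ≈ 0.018198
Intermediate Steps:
b(M, T) = -3 + T
w(U) = 1
w(-18)/(-4452) + b(43, 35)/1737 = 1/(-4452) + (-3 + 35)/1737 = 1*(-1/4452) + 32*(1/1737) = -1/4452 + 32/1737 = 46909/2577708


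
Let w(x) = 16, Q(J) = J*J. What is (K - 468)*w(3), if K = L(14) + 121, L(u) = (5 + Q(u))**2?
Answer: 640864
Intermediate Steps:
Q(J) = J**2
L(u) = (5 + u**2)**2
K = 40522 (K = (5 + 14**2)**2 + 121 = (5 + 196)**2 + 121 = 201**2 + 121 = 40401 + 121 = 40522)
(K - 468)*w(3) = (40522 - 468)*16 = 40054*16 = 640864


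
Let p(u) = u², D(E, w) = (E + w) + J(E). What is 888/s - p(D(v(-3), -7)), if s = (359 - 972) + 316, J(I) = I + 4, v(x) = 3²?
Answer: -22571/99 ≈ -227.99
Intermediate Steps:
v(x) = 9
J(I) = 4 + I
s = -297 (s = -613 + 316 = -297)
D(E, w) = 4 + w + 2*E (D(E, w) = (E + w) + (4 + E) = 4 + w + 2*E)
888/s - p(D(v(-3), -7)) = 888/(-297) - (4 - 7 + 2*9)² = 888*(-1/297) - (4 - 7 + 18)² = -296/99 - 1*15² = -296/99 - 1*225 = -296/99 - 225 = -22571/99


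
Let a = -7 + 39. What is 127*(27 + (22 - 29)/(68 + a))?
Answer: 342011/100 ≈ 3420.1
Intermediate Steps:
a = 32
127*(27 + (22 - 29)/(68 + a)) = 127*(27 + (22 - 29)/(68 + 32)) = 127*(27 - 7/100) = 127*(2693/100) = 342011/100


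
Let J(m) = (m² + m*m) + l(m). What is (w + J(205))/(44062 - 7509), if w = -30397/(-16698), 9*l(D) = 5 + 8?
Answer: 4210564249/1831085982 ≈ 2.2995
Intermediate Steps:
l(D) = 13/9 (l(D) = (5 + 8)/9 = (⅑)*13 = 13/9)
w = 30397/16698 (w = -30397*(-1/16698) = 30397/16698 ≈ 1.8204)
J(m) = 13/9 + 2*m² (J(m) = (m² + m*m) + 13/9 = (m² + m²) + 13/9 = 2*m² + 13/9 = 13/9 + 2*m²)
(w + J(205))/(44062 - 7509) = (30397/16698 + (13/9 + 2*205²))/(44062 - 7509) = (30397/16698 + (13/9 + 2*42025))/36553 = (30397/16698 + (13/9 + 84050))*(1/36553) = (30397/16698 + 756463/9)*(1/36553) = (4210564249/50094)*(1/36553) = 4210564249/1831085982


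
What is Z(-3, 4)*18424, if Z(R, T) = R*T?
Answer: -221088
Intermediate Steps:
Z(-3, 4)*18424 = -3*4*18424 = -12*18424 = -221088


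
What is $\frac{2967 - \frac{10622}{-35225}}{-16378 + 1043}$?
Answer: $- \frac{104523197}{540175375} \approx -0.1935$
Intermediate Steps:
$\frac{2967 - \frac{10622}{-35225}}{-16378 + 1043} = \frac{2967 - - \frac{10622}{35225}}{-15335} = \left(2967 + \frac{10622}{35225}\right) \left(- \frac{1}{15335}\right) = \frac{104523197}{35225} \left(- \frac{1}{15335}\right) = - \frac{104523197}{540175375}$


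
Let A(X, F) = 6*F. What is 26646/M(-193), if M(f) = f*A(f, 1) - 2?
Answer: -13323/580 ≈ -22.971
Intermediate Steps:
M(f) = -2 + 6*f (M(f) = f*(6*1) - 2 = f*6 - 2 = 6*f - 2 = -2 + 6*f)
26646/M(-193) = 26646/(-2 + 6*(-193)) = 26646/(-2 - 1158) = 26646/(-1160) = 26646*(-1/1160) = -13323/580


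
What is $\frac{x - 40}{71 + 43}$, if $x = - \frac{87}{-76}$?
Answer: $- \frac{2953}{8664} \approx -0.34084$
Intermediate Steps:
$x = \frac{87}{76}$ ($x = \left(-87\right) \left(- \frac{1}{76}\right) = \frac{87}{76} \approx 1.1447$)
$\frac{x - 40}{71 + 43} = \frac{\frac{87}{76} - 40}{71 + 43} = \frac{1}{114} \left(- \frac{2953}{76}\right) = - \frac{2953}{8664}$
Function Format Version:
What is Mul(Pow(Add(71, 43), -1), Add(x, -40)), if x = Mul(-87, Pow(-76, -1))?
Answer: Rational(-2953, 8664) ≈ -0.34084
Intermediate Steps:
x = Rational(87, 76) (x = Mul(-87, Rational(-1, 76)) = Rational(87, 76) ≈ 1.1447)
Mul(Pow(Add(71, 43), -1), Add(x, -40)) = Mul(Pow(Add(71, 43), -1), Add(Rational(87, 76), -40)) = Mul(Pow(114, -1), Rational(-2953, 76)) = Mul(Rational(1, 114), Rational(-2953, 76)) = Rational(-2953, 8664)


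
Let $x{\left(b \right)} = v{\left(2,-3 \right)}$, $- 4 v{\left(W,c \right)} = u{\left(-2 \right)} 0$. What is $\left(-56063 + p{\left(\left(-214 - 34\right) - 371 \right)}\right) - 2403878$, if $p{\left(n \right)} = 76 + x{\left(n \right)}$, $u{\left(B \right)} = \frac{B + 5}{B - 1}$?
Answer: $-2459865$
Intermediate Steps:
$u{\left(B \right)} = \frac{5 + B}{-1 + B}$
$v{\left(W,c \right)} = 0$ ($v{\left(W,c \right)} = - \frac{\frac{5 - 2}{-1 - 2} \cdot 0}{4} = - \frac{\frac{1}{-3} \cdot 3 \cdot 0}{4} = - \frac{\left(- \frac{1}{3}\right) 3 \cdot 0}{4} = - \frac{\left(-1\right) 0}{4} = \left(- \frac{1}{4}\right) 0 = 0$)
$x{\left(b \right)} = 0$
$p{\left(n \right)} = 76$ ($p{\left(n \right)} = 76 + 0 = 76$)
$\left(-56063 + p{\left(\left(-214 - 34\right) - 371 \right)}\right) - 2403878 = \left(-56063 + 76\right) - 2403878 = -55987 - 2403878 = -2459865$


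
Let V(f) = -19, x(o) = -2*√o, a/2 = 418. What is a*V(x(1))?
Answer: -15884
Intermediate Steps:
a = 836 (a = 2*418 = 836)
a*V(x(1)) = 836*(-19) = -15884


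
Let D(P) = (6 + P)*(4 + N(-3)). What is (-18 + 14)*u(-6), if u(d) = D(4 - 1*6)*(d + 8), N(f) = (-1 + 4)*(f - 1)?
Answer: 256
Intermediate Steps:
N(f) = -3 + 3*f (N(f) = 3*(-1 + f) = -3 + 3*f)
D(P) = -48 - 8*P (D(P) = (6 + P)*(4 + (-3 + 3*(-3))) = (6 + P)*(4 + (-3 - 9)) = (6 + P)*(4 - 12) = (6 + P)*(-8) = -48 - 8*P)
u(d) = -256 - 32*d (u(d) = (-48 - 8*(4 - 1*6))*(d + 8) = (-48 - 8*(4 - 6))*(8 + d) = (-48 - 8*(-2))*(8 + d) = (-48 + 16)*(8 + d) = -32*(8 + d) = -256 - 32*d)
(-18 + 14)*u(-6) = (-18 + 14)*(-256 - 32*(-6)) = -4*(-256 + 192) = -4*(-64) = 256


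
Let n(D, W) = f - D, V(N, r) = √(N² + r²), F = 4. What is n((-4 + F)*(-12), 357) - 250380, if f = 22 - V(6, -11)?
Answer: -250358 - √157 ≈ -2.5037e+5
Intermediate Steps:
f = 22 - √157 (f = 22 - √(6² + (-11)²) = 22 - √(36 + 121) = 22 - √157 ≈ 9.4700)
n(D, W) = 22 - D - √157 (n(D, W) = (22 - √157) - D = 22 - D - √157)
n((-4 + F)*(-12), 357) - 250380 = (22 - (-4 + 4)*(-12) - √157) - 250380 = (22 - 0*(-12) - √157) - 250380 = (22 - 1*0 - √157) - 250380 = (22 + 0 - √157) - 250380 = (22 - √157) - 250380 = -250358 - √157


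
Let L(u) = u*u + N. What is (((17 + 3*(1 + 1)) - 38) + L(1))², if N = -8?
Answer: 484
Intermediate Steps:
L(u) = -8 + u² (L(u) = u*u - 8 = u² - 8 = -8 + u²)
(((17 + 3*(1 + 1)) - 38) + L(1))² = (((17 + 3*(1 + 1)) - 38) + (-8 + 1²))² = (((17 + 3*2) - 38) + (-8 + 1))² = (((17 + 6) - 38) - 7)² = ((23 - 38) - 7)² = (-15 - 7)² = (-22)² = 484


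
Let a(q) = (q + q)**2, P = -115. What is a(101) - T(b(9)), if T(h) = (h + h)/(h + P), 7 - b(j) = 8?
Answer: 2366631/58 ≈ 40804.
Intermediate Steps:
b(j) = -1 (b(j) = 7 - 1*8 = 7 - 8 = -1)
a(q) = 4*q**2 (a(q) = (2*q)**2 = 4*q**2)
T(h) = 2*h/(-115 + h) (T(h) = (h + h)/(h - 115) = (2*h)/(-115 + h) = 2*h/(-115 + h))
a(101) - T(b(9)) = 4*101**2 - 2*(-1)/(-115 - 1) = 4*10201 - 2*(-1)/(-116) = 40804 - 2*(-1)*(-1)/116 = 40804 - 1*1/58 = 40804 - 1/58 = 2366631/58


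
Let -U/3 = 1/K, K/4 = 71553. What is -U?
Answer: 1/95404 ≈ 1.0482e-5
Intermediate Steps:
K = 286212 (K = 4*71553 = 286212)
U = -1/95404 (U = -3/286212 = -3*1/286212 = -1/95404 ≈ -1.0482e-5)
-U = -1*(-1/95404) = 1/95404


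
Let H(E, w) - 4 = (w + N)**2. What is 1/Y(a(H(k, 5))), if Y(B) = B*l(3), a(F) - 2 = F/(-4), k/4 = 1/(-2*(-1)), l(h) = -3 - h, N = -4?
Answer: -2/9 ≈ -0.22222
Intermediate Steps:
k = 2 (k = 4/((-2*(-1))) = 4/2 = 4*(1/2) = 2)
H(E, w) = 4 + (-4 + w)**2 (H(E, w) = 4 + (w - 4)**2 = 4 + (-4 + w)**2)
a(F) = 2 - F/4 (a(F) = 2 + F/(-4) = 2 + F*(-1/4) = 2 - F/4)
Y(B) = -6*B (Y(B) = B*(-3 - 1*3) = B*(-3 - 3) = B*(-6) = -6*B)
1/Y(a(H(k, 5))) = 1/(-6*(2 - (4 + (-4 + 5)**2)/4)) = 1/(-6*(2 - (4 + 1**2)/4)) = 1/(-6*(2 - (4 + 1)/4)) = 1/(-6*(2 - 1/4*5)) = 1/(-6*(2 - 5/4)) = 1/(-6*3/4) = 1/(-9/2) = -2/9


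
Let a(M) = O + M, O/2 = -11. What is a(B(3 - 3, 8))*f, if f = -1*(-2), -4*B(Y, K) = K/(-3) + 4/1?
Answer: -134/3 ≈ -44.667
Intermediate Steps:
O = -22 (O = 2*(-11) = -22)
B(Y, K) = -1 + K/12 (B(Y, K) = -(K/(-3) + 4/1)/4 = -(K*(-⅓) + 4*1)/4 = -(-K/3 + 4)/4 = -(4 - K/3)/4 = -1 + K/12)
f = 2
a(M) = -22 + M
a(B(3 - 3, 8))*f = (-22 + (-1 + (1/12)*8))*2 = (-22 + (-1 + ⅔))*2 = (-22 - ⅓)*2 = -67/3*2 = -134/3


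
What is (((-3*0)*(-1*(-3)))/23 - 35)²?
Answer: 1225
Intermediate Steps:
(((-3*0)*(-1*(-3)))/23 - 35)² = ((0*3)*(1/23) - 35)² = (0*(1/23) - 35)² = (0 - 35)² = (-35)² = 1225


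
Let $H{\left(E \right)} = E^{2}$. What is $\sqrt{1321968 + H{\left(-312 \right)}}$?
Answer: $4 \sqrt{88707} \approx 1191.3$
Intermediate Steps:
$\sqrt{1321968 + H{\left(-312 \right)}} = \sqrt{1321968 + \left(-312\right)^{2}} = \sqrt{1321968 + 97344} = \sqrt{1419312} = 4 \sqrt{88707}$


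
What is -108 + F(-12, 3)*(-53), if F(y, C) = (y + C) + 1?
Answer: 316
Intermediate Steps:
F(y, C) = 1 + C + y (F(y, C) = (C + y) + 1 = 1 + C + y)
-108 + F(-12, 3)*(-53) = -108 + (1 + 3 - 12)*(-53) = -108 - 8*(-53) = -108 + 424 = 316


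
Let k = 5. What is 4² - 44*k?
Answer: -204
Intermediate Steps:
4² - 44*k = 4² - 44*5 = 16 - 220 = -204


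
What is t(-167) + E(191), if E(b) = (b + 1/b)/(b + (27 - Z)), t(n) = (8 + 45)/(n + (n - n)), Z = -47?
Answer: 3409899/8452705 ≈ 0.40341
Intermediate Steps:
t(n) = 53/n (t(n) = 53/(n + 0) = 53/n)
E(b) = (b + 1/b)/(74 + b) (E(b) = (b + 1/b)/(b + (27 - 1*(-47))) = (b + 1/b)/(b + (27 + 47)) = (b + 1/b)/(b + 74) = (b + 1/b)/(74 + b))
t(-167) + E(191) = 53/(-167) + (1 + 191²)/(191*(74 + 191)) = 53*(-1/167) + (1/191)*(1 + 36481)/265 = -53/167 + (1/191)*(1/265)*36482 = -53/167 + 36482/50615 = 3409899/8452705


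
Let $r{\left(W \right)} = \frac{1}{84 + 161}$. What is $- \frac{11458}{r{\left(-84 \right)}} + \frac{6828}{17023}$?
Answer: $- \frac{47787129002}{17023} \approx -2.8072 \cdot 10^{6}$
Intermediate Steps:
$r{\left(W \right)} = \frac{1}{245}$
$- \frac{11458}{r{\left(-84 \right)}} + \frac{6828}{17023} = - 11458 \frac{1}{\frac{1}{245}} + \frac{6828}{17023} = \left(-11458\right) 245 + 6828 \cdot \frac{1}{17023} = -2807210 + \frac{6828}{17023} = - \frac{47787129002}{17023}$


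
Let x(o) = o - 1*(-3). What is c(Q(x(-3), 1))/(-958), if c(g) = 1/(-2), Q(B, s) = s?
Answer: 1/1916 ≈ 0.00052192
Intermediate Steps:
x(o) = 3 + o (x(o) = o + 3 = 3 + o)
c(g) = -½
c(Q(x(-3), 1))/(-958) = -½/(-958) = -½*(-1/958) = 1/1916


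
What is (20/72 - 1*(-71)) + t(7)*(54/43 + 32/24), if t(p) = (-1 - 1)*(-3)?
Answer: 67193/774 ≈ 86.813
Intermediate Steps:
t(p) = 6 (t(p) = -2*(-3) = 6)
(20/72 - 1*(-71)) + t(7)*(54/43 + 32/24) = (20/72 - 1*(-71)) + 6*(54/43 + 32/24) = (20*(1/72) + 71) + 6*(54*(1/43) + 32*(1/24)) = (5/18 + 71) + 6*(54/43 + 4/3) = 1283/18 + 6*(334/129) = 1283/18 + 668/43 = 67193/774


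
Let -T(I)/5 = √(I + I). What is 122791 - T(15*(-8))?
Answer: 122791 + 20*I*√15 ≈ 1.2279e+5 + 77.46*I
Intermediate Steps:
T(I) = -5*√2*√I (T(I) = -5*√(I + I) = -5*√2*√I)
122791 - T(15*(-8)) = 122791 - (-5)*√2*√(15*(-8)) = 122791 - (-5)*√2*√(-120) = 122791 - (-5)*√2*2*I*√30 = 122791 - (-20)*I*√15 = 122791 + 20*I*√15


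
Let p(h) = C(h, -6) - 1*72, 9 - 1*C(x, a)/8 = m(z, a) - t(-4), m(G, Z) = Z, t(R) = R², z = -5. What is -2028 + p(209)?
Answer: -1852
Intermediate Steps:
C(x, a) = 200 - 8*a (C(x, a) = 72 - 8*(a - 1*(-4)²) = 72 - 8*(a - 1*16) = 72 - 8*(a - 16) = 72 - 8*(-16 + a) = 72 + (128 - 8*a) = 200 - 8*a)
p(h) = 176 (p(h) = (200 - 8*(-6)) - 1*72 = (200 + 48) - 72 = 248 - 72 = 176)
-2028 + p(209) = -2028 + 176 = -1852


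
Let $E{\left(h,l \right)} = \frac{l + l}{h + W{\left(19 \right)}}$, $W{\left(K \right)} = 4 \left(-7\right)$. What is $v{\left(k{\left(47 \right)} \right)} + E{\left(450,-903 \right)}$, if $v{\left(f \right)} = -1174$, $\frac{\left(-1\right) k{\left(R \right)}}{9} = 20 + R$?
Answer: $- \frac{248617}{211} \approx -1178.3$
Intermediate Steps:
$k{\left(R \right)} = -180 - 9 R$ ($k{\left(R \right)} = - 9 \left(20 + R\right) = -180 - 9 R$)
$W{\left(K \right)} = -28$
$E{\left(h,l \right)} = \frac{2 l}{-28 + h}$ ($E{\left(h,l \right)} = \frac{l + l}{h - 28} = \frac{2 l}{-28 + h}$)
$v{\left(k{\left(47 \right)} \right)} + E{\left(450,-903 \right)} = -1174 + 2 \left(-903\right) \frac{1}{-28 + 450} = -1174 + 2 \left(-903\right) \frac{1}{422} = -1174 - \frac{903}{211} = - \frac{248617}{211}$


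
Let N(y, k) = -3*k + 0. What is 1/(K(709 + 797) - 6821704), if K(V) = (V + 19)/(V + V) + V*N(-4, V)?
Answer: -3012/41040944219 ≈ -7.3390e-8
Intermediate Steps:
N(y, k) = -3*k
K(V) = -3*V**2 + (19 + V)/(2*V) (K(V) = (V + 19)/(V + V) + V*(-3*V) = (19 + V)/((2*V)) - 3*V**2 = (19 + V)*(1/(2*V)) - 3*V**2 = (19 + V)/(2*V) - 3*V**2 = -3*V**2 + (19 + V)/(2*V))
1/(K(709 + 797) - 6821704) = 1/((19 + (709 + 797) - 6*(709 + 797)**3)/(2*(709 + 797)) - 6821704) = 1/((1/2)*(19 + 1506 - 6*1506**3)/1506 - 6821704) = 1/((1/2)*(1/1506)*(19 + 1506 - 6*3415662216) - 6821704) = 1/((1/2)*(1/1506)*(19 + 1506 - 20493973296) - 6821704) = 1/((1/2)*(1/1506)*(-20493971771) - 6821704) = 1/(-20493971771/3012 - 6821704) = 1/(-41040944219/3012) = -3012/41040944219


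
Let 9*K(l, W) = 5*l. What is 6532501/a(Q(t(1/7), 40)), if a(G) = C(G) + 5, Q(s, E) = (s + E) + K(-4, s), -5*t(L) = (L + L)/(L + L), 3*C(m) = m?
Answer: 881887635/2366 ≈ 3.7273e+5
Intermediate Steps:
C(m) = m/3
t(L) = -⅕ (t(L) = -(L + L)/(5*(L + L)) = -2*L/(5*(2*L)) = -2*L*1/(2*L)/5 = -⅕*1 = -⅕)
K(l, W) = 5*l/9 (K(l, W) = (5*l)/9 = 5*l/9)
Q(s, E) = -20/9 + E + s (Q(s, E) = (s + E) + (5/9)*(-4) = (E + s) - 20/9 = -20/9 + E + s)
a(G) = 5 + G/3 (a(G) = G/3 + 5 = 5 + G/3)
6532501/a(Q(t(1/7), 40)) = 6532501/(5 + (-20/9 + 40 - ⅕)/3) = 6532501/(5 + (⅓)*(1691/45)) = 6532501/(5 + 1691/135) = 6532501/(2366/135) = 6532501*(135/2366) = 881887635/2366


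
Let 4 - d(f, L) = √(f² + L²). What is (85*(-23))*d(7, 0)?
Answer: 5865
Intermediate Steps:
d(f, L) = 4 - √(L² + f²) (d(f, L) = 4 - √(f² + L²) = 4 - √(L² + f²))
(85*(-23))*d(7, 0) = (85*(-23))*(4 - √(0² + 7²)) = -1955*(4 - √(0 + 49)) = -1955*(4 - √49) = -1955*(4 - 1*7) = -1955*(4 - 7) = -1955*(-3) = 5865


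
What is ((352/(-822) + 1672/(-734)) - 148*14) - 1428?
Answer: -528337688/150837 ≈ -3502.7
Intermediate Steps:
((352/(-822) + 1672/(-734)) - 148*14) - 1428 = ((352*(-1/822) + 1672*(-1/734)) - 2072) - 1428 = ((-176/411 - 836/367) - 2072) - 1428 = (-408188/150837 - 2072) - 1428 = -312942452/150837 - 1428 = -528337688/150837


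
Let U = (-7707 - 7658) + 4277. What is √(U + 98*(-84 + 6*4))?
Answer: 2*I*√4242 ≈ 130.26*I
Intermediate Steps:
U = -11088 (U = -15365 + 4277 = -11088)
√(U + 98*(-84 + 6*4)) = √(-11088 + 98*(-84 + 6*4)) = √(-11088 + 98*(-84 + 24)) = √(-11088 + 98*(-60)) = √(-11088 - 5880) = √(-16968) = 2*I*√4242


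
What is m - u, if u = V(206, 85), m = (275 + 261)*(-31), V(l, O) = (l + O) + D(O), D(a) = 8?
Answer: -16915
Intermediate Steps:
V(l, O) = 8 + O + l (V(l, O) = (l + O) + 8 = (O + l) + 8 = 8 + O + l)
m = -16616 (m = 536*(-31) = -16616)
u = 299 (u = 8 + 85 + 206 = 299)
m - u = -16616 - 1*299 = -16616 - 299 = -16915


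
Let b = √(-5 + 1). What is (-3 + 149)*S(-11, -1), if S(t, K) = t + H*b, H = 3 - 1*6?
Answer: -1606 - 876*I ≈ -1606.0 - 876.0*I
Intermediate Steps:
H = -3 (H = 3 - 6 = -3)
b = 2*I (b = √(-4) = 2*I ≈ 2.0*I)
S(t, K) = t - 6*I
(-3 + 149)*S(-11, -1) = (-3 + 149)*(-11 - 6*I) = 146*(-11 - 6*I) = -1606 - 876*I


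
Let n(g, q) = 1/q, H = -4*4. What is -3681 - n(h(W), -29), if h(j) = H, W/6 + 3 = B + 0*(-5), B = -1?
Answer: -106748/29 ≈ -3681.0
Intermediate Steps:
W = -24 (W = -18 + 6*(-1 + 0*(-5)) = -18 + 6*(-1 + 0) = -18 + 6*(-1) = -18 - 6 = -24)
H = -16
h(j) = -16
-3681 - n(h(W), -29) = -3681 - 1/(-29) = -3681 - 1*(-1/29) = -3681 + 1/29 = -106748/29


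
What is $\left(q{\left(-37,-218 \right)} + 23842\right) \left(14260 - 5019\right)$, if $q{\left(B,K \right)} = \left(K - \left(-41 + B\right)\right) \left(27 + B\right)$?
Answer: $233261322$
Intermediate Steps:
$q{\left(B,K \right)} = \left(27 + B\right) \left(41 + K - B\right)$ ($q{\left(B,K \right)} = \left(41 + K - B\right) \left(27 + B\right) = \left(27 + B\right) \left(41 + K - B\right)$)
$\left(q{\left(-37,-218 \right)} + 23842\right) \left(14260 - 5019\right) = \left(\left(1107 - \left(-37\right)^{2} + 14 \left(-37\right) + 27 \left(-218\right) - -8066\right) + 23842\right) \left(14260 - 5019\right) = \left(\left(1107 - 1369 - 518 - 5886 + 8066\right) + 23842\right) 9241 = \left(1400 + 23842\right) 9241 = 25242 \cdot 9241 = 233261322$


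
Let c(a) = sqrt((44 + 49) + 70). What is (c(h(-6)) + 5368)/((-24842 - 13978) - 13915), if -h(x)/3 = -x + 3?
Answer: -5368/52735 - sqrt(163)/52735 ≈ -0.10203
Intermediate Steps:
h(x) = -9 + 3*x (h(x) = -3*(-x + 3) = -3*(3 - x) = -9 + 3*x)
c(a) = sqrt(163) (c(a) = sqrt(93 + 70) = sqrt(163))
(c(h(-6)) + 5368)/((-24842 - 13978) - 13915) = (sqrt(163) + 5368)/((-24842 - 13978) - 13915) = (5368 + sqrt(163))/(-38820 - 13915) = (5368 + sqrt(163))/(-52735) = (5368 + sqrt(163))*(-1/52735) = -5368/52735 - sqrt(163)/52735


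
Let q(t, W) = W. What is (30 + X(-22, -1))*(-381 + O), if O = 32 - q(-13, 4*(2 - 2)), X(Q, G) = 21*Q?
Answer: 150768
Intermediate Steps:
O = 32 (O = 32 - 4*(2 - 2) = 32 - 4*0 = 32 - 1*0 = 32 + 0 = 32)
(30 + X(-22, -1))*(-381 + O) = (30 + 21*(-22))*(-381 + 32) = (30 - 462)*(-349) = -432*(-349) = 150768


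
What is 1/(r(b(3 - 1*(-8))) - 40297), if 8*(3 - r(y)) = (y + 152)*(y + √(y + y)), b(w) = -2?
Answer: -80513/3241174397 + 75*I/3241174397 ≈ -2.4841e-5 + 2.314e-8*I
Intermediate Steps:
r(y) = 3 - (152 + y)*(y + √2*√y)/8 (r(y) = 3 - (y + 152)*(y + √(y + y))/8 = 3 - (152 + y)*(y + √(2*y))/8 = 3 - (152 + y)*(y + √2*√y)/8)
1/(r(b(3 - 1*(-8))) - 40297) = 1/((3 - 19*(-2) - ⅛*(-2)² - 19*√2*√(-2) - √2*(-2)^(3/2)/8) - 40297) = 1/((3 + 38 - ⅛*4 - 19*√2*I*√2 - √2*(-2*I*√2)/8) - 40297) = 1/((3 + 38 - ½ - 38*I + I/2) - 40297) = 1/((81/2 - 75*I/2) - 40297) = 1/(-80513/2 - 75*I/2) = 2*(-80513/2 + 75*I/2)/3241174397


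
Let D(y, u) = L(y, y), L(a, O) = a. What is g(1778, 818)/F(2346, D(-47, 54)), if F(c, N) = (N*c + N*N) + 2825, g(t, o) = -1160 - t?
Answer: 1469/52614 ≈ 0.027920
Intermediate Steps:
D(y, u) = y
F(c, N) = 2825 + N**2 + N*c (F(c, N) = (N*c + N**2) + 2825 = (N**2 + N*c) + 2825 = 2825 + N**2 + N*c)
g(1778, 818)/F(2346, D(-47, 54)) = (-1160 - 1*1778)/(2825 + (-47)**2 - 47*2346) = (-1160 - 1778)/(2825 + 2209 - 110262) = -2938/(-105228) = -2938*(-1/105228) = 1469/52614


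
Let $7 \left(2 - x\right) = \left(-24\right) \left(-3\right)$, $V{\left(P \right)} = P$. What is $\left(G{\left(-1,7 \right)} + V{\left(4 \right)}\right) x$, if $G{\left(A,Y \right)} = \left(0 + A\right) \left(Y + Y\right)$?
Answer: $\frac{580}{7} \approx 82.857$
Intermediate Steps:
$G{\left(A,Y \right)} = 2 A Y$ ($G{\left(A,Y \right)} = A 2 Y = 2 A Y$)
$x = - \frac{58}{7}$ ($x = 2 - \frac{\left(-24\right) \left(-3\right)}{7} = 2 - \frac{72}{7} = - \frac{58}{7} \approx -8.2857$)
$\left(G{\left(-1,7 \right)} + V{\left(4 \right)}\right) x = \left(2 \left(-1\right) 7 + 4\right) \left(- \frac{58}{7}\right) = \left(-14 + 4\right) \left(- \frac{58}{7}\right) = \left(-10\right) \left(- \frac{58}{7}\right) = \frac{580}{7}$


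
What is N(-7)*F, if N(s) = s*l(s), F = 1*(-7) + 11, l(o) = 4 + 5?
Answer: -252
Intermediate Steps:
l(o) = 9
F = 4 (F = -7 + 11 = 4)
N(s) = 9*s (N(s) = s*9 = 9*s)
N(-7)*F = (9*(-7))*4 = -63*4 = -252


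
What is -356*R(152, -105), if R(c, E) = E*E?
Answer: -3924900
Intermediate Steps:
R(c, E) = E**2
-356*R(152, -105) = -356*(-105)**2 = -356*11025 = -3924900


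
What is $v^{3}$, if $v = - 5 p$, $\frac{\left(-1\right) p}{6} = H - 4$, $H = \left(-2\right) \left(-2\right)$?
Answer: $0$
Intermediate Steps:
$H = 4$
$p = 0$ ($p = - 6 \left(4 - 4\right) = \left(-6\right) 0 = 0$)
$v = 0$ ($v = \left(-5\right) 0 = 0$)
$v^{3} = 0^{3} = 0$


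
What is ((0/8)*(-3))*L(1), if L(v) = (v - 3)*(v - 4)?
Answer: 0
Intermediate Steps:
L(v) = (-4 + v)*(-3 + v) (L(v) = (-3 + v)*(-4 + v) = (-4 + v)*(-3 + v))
((0/8)*(-3))*L(1) = ((0/8)*(-3))*(12 + 1² - 7*1) = ((0*(⅛))*(-3))*(12 + 1 - 7) = (0*(-3))*6 = 0*6 = 0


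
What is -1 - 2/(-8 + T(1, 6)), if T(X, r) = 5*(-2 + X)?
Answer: -11/13 ≈ -0.84615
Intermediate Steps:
T(X, r) = -10 + 5*X
-1 - 2/(-8 + T(1, 6)) = -1 - 2/(-8 + (-10 + 5*1)) = -1 - 2/(-8 + (-10 + 5)) = -1 - 2/(-8 - 5) = -1 - 2/(-13) = -1 - 1/13*(-2) = -1 + 2/13 = -11/13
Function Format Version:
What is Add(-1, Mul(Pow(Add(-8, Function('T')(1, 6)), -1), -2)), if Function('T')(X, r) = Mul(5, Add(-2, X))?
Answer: Rational(-11, 13) ≈ -0.84615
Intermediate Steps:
Function('T')(X, r) = Add(-10, Mul(5, X))
Add(-1, Mul(Pow(Add(-8, Function('T')(1, 6)), -1), -2)) = Add(-1, Mul(Pow(Add(-8, Add(-10, Mul(5, 1))), -1), -2)) = Add(-1, Mul(Pow(Add(-8, Add(-10, 5)), -1), -2)) = Add(-1, Mul(Pow(Add(-8, -5), -1), -2)) = Add(-1, Mul(Pow(-13, -1), -2)) = Add(-1, Mul(Rational(-1, 13), -2)) = Add(-1, Rational(2, 13)) = Rational(-11, 13)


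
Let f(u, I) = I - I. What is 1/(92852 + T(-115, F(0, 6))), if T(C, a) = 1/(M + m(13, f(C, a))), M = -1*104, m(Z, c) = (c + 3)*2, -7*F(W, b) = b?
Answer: 98/9099495 ≈ 1.0770e-5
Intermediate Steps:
F(W, b) = -b/7
f(u, I) = 0
m(Z, c) = 6 + 2*c (m(Z, c) = (3 + c)*2 = 6 + 2*c)
M = -104
T(C, a) = -1/98 (T(C, a) = 1/(-104 + (6 + 2*0)) = 1/(-104 + (6 + 0)) = 1/(-104 + 6) = 1/(-98) = -1/98)
1/(92852 + T(-115, F(0, 6))) = 1/(92852 - 1/98) = 1/(9099495/98) = 98/9099495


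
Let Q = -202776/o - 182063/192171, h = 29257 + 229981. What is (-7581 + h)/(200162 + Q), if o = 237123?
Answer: 182024562794487/144776709685427 ≈ 1.2573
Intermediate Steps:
h = 259238
Q = -1303793515/723304191 (Q = -202776/237123 - 182063/192171 = -202776*1/237123 - 182063*1/192171 = -67592/79041 - 26009/27453 = -1303793515/723304191 ≈ -1.8026)
(-7581 + h)/(200162 + Q) = (-7581 + 259238)/(200162 - 1303793515/723304191) = 251657/(144776709685427/723304191) = 251657*(723304191/144776709685427) = 182024562794487/144776709685427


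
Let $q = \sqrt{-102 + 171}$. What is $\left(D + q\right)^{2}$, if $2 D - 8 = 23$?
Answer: $\frac{1237}{4} + 31 \sqrt{69} \approx 566.75$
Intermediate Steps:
$q = \sqrt{69} \approx 8.3066$
$D = \frac{31}{2}$ ($D = 4 + \frac{1}{2} \cdot 23 = 4 + \frac{23}{2} = \frac{31}{2} \approx 15.5$)
$\left(D + q\right)^{2} = \left(\frac{31}{2} + \sqrt{69}\right)^{2}$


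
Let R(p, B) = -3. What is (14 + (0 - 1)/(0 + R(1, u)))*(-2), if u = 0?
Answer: -86/3 ≈ -28.667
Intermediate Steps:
(14 + (0 - 1)/(0 + R(1, u)))*(-2) = (14 + (0 - 1)/(0 - 3))*(-2) = (14 - 1/(-3))*(-2) = (14 - 1*(-⅓))*(-2) = (14 + ⅓)*(-2) = (43/3)*(-2) = -86/3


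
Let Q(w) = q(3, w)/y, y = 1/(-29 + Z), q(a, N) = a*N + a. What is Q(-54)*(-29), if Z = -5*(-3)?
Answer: -64554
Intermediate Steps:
q(a, N) = a + N*a (q(a, N) = N*a + a = a + N*a)
Z = 15
y = -1/14 (y = 1/(-29 + 15) = 1/(-14) = -1/14 ≈ -0.071429)
Q(w) = -42 - 42*w (Q(w) = (3*(1 + w))/(-1/14) = (3 + 3*w)*(-14) = -42 - 42*w)
Q(-54)*(-29) = (-42 - 42*(-54))*(-29) = (-42 + 2268)*(-29) = 2226*(-29) = -64554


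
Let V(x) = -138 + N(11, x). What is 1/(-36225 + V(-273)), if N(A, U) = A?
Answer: -1/36352 ≈ -2.7509e-5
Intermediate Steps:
V(x) = -127 (V(x) = -138 + 11 = -127)
1/(-36225 + V(-273)) = 1/(-36225 - 127) = 1/(-36352) = -1/36352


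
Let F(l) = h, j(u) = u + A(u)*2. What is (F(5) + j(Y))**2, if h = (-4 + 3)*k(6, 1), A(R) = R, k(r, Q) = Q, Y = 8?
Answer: 529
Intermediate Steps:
j(u) = 3*u (j(u) = u + u*2 = u + 2*u = 3*u)
h = -1 (h = (-4 + 3)*1 = -1*1 = -1)
F(l) = -1
(F(5) + j(Y))**2 = (-1 + 3*8)**2 = (-1 + 24)**2 = 23**2 = 529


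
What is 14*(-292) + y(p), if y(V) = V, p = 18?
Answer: -4070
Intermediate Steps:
14*(-292) + y(p) = 14*(-292) + 18 = -4088 + 18 = -4070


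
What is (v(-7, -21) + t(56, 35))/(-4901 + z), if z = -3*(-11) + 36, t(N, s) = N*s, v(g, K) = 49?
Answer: -2009/4832 ≈ -0.41577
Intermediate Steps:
z = 69 (z = 33 + 36 = 69)
(v(-7, -21) + t(56, 35))/(-4901 + z) = (49 + 56*35)/(-4901 + 69) = (49 + 1960)/(-4832) = 2009*(-1/4832) = -2009/4832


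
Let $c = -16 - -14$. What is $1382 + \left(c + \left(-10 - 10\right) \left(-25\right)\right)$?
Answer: $1880$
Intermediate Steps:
$c = -2$ ($c = -16 + 14 = -2$)
$1382 + \left(c + \left(-10 - 10\right) \left(-25\right)\right) = 1382 - \left(2 - \left(-10 - 10\right) \left(-25\right)\right) = 1382 - -498 = 1382 + \left(-2 + 500\right) = 1382 + 498 = 1880$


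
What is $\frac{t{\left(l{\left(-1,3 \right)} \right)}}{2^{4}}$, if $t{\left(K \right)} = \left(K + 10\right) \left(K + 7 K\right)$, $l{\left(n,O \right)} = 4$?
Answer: $28$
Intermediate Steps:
$t{\left(K \right)} = 8 K \left(10 + K\right)$ ($t{\left(K \right)} = \left(10 + K\right) 8 K = 8 K \left(10 + K\right)$)
$\frac{t{\left(l{\left(-1,3 \right)} \right)}}{2^{4}} = \frac{8 \cdot 4 \left(10 + 4\right)}{2^{4}} = \frac{8 \cdot 4 \cdot 14}{16} = 448 \cdot \frac{1}{16} = 28$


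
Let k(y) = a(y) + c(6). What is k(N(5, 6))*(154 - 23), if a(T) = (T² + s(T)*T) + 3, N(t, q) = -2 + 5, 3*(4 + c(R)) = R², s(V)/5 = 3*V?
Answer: 20305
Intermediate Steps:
s(V) = 15*V (s(V) = 5*(3*V) = 15*V)
c(R) = -4 + R²/3
N(t, q) = 3
a(T) = 3 + 16*T² (a(T) = (T² + (15*T)*T) + 3 = (T² + 15*T²) + 3 = 16*T² + 3 = 3 + 16*T²)
k(y) = 11 + 16*y² (k(y) = (3 + 16*y²) + (-4 + (⅓)*6²) = (3 + 16*y²) + (-4 + (⅓)*36) = (3 + 16*y²) + (-4 + 12) = (3 + 16*y²) + 8 = 11 + 16*y²)
k(N(5, 6))*(154 - 23) = (11 + 16*3²)*(154 - 23) = (11 + 16*9)*131 = (11 + 144)*131 = 155*131 = 20305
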